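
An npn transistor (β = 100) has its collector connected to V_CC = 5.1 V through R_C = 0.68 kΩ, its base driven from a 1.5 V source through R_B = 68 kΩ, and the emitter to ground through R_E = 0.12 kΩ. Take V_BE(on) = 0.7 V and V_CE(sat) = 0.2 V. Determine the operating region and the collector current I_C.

active; I_C ≈ 1 mA

Assume active. Base-emitter loop: I_B = (V_BB − V_BE)/(R_B + (β+1)R_E) = (1.5 − 0.7)/(68 + 101×0.12) = 0.00999 mA.
I_C = β·I_B = 100×0.00999 = 0.999 mA.
V_CE = V_CC − I_C·R_C − I_E·R_E = 5.1 − 0.999×0.68 − 1.01×0.12 = 4.3 V > V_CE(sat), so the active-region assumption holds.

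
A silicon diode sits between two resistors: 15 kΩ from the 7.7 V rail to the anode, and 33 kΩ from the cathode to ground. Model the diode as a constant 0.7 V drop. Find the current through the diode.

The two resistors are in series with the diode, so KVL gives 7.7 = I·15 + 0.7 + I·33.
I = (7.7 − 0.7) / (15 + 33) kΩ = 7 / 48 = 0.146 mA.

I ≈ 0.15 mA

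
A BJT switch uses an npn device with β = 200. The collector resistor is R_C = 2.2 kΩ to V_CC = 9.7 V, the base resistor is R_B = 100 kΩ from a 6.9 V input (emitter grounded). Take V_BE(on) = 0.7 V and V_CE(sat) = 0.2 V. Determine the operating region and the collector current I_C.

saturation; I_C ≈ 4.3 mA

Assume active: I_B = (6.9 − 0.7)/100 = 0.062 mA, giving I_C = β·I_B = 12.4 mA.
But then V_CE = 9.7 − 12.4×2.2 = -17.6 V < V_CE(sat) = 0.2 V — impossible in the active region.
So the transistor is saturated. With V_CE = 0.2 V, I_C = (V_CC − 0.2)/R_C = 9.5/2.2 = 4.32 mA.
Check: β·I_B = 12.4 mA > I_C = 4.32 mA, confirming saturation.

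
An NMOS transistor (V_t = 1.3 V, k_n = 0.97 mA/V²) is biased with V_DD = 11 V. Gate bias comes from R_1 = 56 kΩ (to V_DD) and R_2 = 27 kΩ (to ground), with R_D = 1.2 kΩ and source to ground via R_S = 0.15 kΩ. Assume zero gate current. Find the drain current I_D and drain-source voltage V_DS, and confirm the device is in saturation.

V_G = V_DD·R_2/(R_1+R_2) = 11×27/83 = 3.58 V.
Assume saturation: I_D = (k_n/2)(V_GS − V_t)² with V_GS = V_G − I_D·R_S = 3.58 − 0.15·I_D.
Substituting gives 0.0109·I_D² − 1.33·I_D + 2.52 = 0, with roots I_D = 1.92 or 120 mA.
The root I_D = 120 mA gives V_GS = -14.4 V ≤ V_t, so take I_D = 1.92 mA.
Then V_GS = 3.29 V and V_DS = V_DD − I_D(R_D+R_S) = 11 − 1.92×1.35 = 8.41 V.
Saturation requires V_DS ≥ V_GS − V_t = 1.99 V; 8.41 ≥ 1.99 ✓.

I_D ≈ 1.9 mA, V_DS ≈ 8.4 V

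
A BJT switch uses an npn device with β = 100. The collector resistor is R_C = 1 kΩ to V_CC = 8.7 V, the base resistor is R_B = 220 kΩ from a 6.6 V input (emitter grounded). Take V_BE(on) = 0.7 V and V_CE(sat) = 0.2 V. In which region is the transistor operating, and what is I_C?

active; I_C ≈ 2.7 mA

Assume active. Base-emitter loop: I_B = (V_BB − V_BE)/R_B = (6.6 − 0.7)/220 = 0.0268 mA.
I_C = β·I_B = 100×0.0268 = 2.68 mA.
V_CE = V_CC − I_C·R_C = 8.7 − 2.68×1 = 6.02 V > V_CE(sat), so the active-region assumption holds.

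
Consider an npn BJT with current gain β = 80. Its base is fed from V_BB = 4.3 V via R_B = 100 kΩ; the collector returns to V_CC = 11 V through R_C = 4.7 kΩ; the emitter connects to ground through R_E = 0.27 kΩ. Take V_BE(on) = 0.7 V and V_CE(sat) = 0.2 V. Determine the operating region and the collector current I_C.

Assume active: I_B = (4.3 − 0.7)/(100 + 81×0.27) = 0.0295 mA, I_C = β·I_B = 2.36 mA.
Then V_CE = 11 − 2.36×4.7 − 2.39×0.27 = -0.753 V < 0.2 V — the active assumption fails.
Re-solve with V_CE = 0.2 V. KCL at the emitter: V_E/R_E = (V_BB−0.7−V_E)/R_B + (V_CC−0.2−V_E)/R_C, giving V_E = 0.594 V.
I_C = (V_CC − 0.2 − V_E)/R_C = (10.8 − 0.594)/4.7 = 2.17 mA.
Check: I_B = (3.6 − 0.594)/100 = 0.0301 mA, and β·I_B = 2.4 mA > I_C, confirming saturation.

saturation; I_C ≈ 2.2 mA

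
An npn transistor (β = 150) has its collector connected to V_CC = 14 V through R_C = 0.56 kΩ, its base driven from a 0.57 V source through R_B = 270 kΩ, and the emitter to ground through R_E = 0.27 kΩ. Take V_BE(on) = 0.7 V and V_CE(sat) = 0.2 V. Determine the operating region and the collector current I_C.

cutoff; I_C ≈ 0

V_BB = 0.57 V ≤ V_BE(on) = 0.7 V, so the base-emitter junction is not forward biased.
The transistor is in cutoff: I_B = I_C = 0.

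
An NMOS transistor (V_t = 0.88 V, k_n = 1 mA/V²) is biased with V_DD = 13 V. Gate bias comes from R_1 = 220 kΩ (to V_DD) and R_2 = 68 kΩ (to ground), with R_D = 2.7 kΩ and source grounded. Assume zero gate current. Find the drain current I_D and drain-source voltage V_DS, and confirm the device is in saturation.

V_G = V_DD·R_2/(R_1+R_2) = 13×68/288 = 3.07 V. With the source grounded, V_GS = V_G = 3.07 V.
Assume saturation: I_D = (k_n/2)(V_GS − V_t)² = (1/2)×(3.07 − 0.88)² = 0.5×2.19² = 2.4 mA.
V_DS = V_DD − I_D·R_D = 13 − 2.4×2.7 = 6.53 V.
Saturation requires V_DS ≥ V_GS − V_t = 2.19 V; 6.53 ≥ 2.19 ✓.

I_D ≈ 2.4 mA, V_DS ≈ 6.5 V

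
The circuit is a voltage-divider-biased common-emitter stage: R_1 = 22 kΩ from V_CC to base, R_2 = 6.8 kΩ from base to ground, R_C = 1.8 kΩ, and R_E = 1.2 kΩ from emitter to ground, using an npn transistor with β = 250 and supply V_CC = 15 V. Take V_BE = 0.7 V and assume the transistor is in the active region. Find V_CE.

Thevenize the base divider: V_Th = V_CC·R_2/(R_1+R_2) = 15×6.8/28.8 = 3.54 V, R_Th = R_1‖R_2 = 5.19 kΩ.
Base-emitter loop: V_Th = I_B·R_Th + V_BE + (β+1)I_B·R_E, so I_B = (3.54 − 0.7) / (5.19 + 251×1.2) = 0.00927 mA.
I_C = β·I_B = 250×0.00927 = 2.32 mA, and I_E = (β+1)I_B = 2.33 mA.
V_CE = V_CC − I_C·R_C − I_E·R_E = 15 − 2.32×1.8 − 2.33×1.2 = 8.03 V.
V_CE = 8.03 V > 0.2 V confirms active-region operation.

V_CE ≈ 8 V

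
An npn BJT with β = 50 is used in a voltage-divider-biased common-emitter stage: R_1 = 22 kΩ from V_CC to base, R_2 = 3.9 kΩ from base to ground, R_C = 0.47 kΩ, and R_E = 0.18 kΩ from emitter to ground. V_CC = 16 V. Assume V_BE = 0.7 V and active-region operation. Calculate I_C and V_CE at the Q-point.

I_C ≈ 6.8 mA, V_CE ≈ 12 V

Thevenize the base divider: V_Th = V_CC·R_2/(R_1+R_2) = 16×3.9/25.9 = 2.41 V, R_Th = R_1‖R_2 = 3.31 kΩ.
Base-emitter loop: V_Th = I_B·R_Th + V_BE + (β+1)I_B·R_E, so I_B = (2.41 − 0.7) / (3.31 + 51×0.18) = 0.137 mA.
I_C = β·I_B = 50×0.137 = 6.84 mA, and I_E = (β+1)I_B = 6.98 mA.
V_CE = V_CC − I_C·R_C − I_E·R_E = 16 − 6.84×0.47 − 6.98×0.18 = 11.5 V.
V_CE = 11.5 V > 0.2 V confirms active-region operation.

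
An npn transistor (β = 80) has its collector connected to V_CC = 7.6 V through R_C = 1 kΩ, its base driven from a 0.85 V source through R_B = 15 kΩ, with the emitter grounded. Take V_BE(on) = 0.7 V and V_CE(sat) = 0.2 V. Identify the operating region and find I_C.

active; I_C ≈ 0.8 mA

Assume active. Base-emitter loop: I_B = (V_BB − V_BE)/R_B = (0.85 − 0.7)/15 = 0.01 mA.
I_C = β·I_B = 80×0.01 = 0.8 mA.
V_CE = V_CC − I_C·R_C = 7.6 − 0.8×1 = 6.8 V > V_CE(sat), so the active-region assumption holds.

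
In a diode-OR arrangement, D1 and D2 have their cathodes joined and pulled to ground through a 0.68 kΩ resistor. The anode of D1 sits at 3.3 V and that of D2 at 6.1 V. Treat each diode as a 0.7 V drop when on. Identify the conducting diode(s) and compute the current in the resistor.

Only D2 conducts; I_R ≈ 7.9 mA

Assume both conduct. Then node N would need to be at both 3.3−0.7 = 2.6 V and 6.1−0.7 = 5.4 V, which is impossible.
Assume only D2 conducts: V_N = 6.1 − 0.7 = 5.4 V, so I_R = 5.4/0.68 = 7.94 mA.
Check D1: its anode-to-cathode voltage is 3.3 − 5.4 = -2.1 V < 0.7 V, so it is off. The assumption is consistent.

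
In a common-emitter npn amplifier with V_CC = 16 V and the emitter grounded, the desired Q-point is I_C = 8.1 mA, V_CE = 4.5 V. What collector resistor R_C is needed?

Collector loop: V_CC = I_C·R_C + V_CE.
R_C = (V_CC − V_CE)/I_C = (16 − 4.5)/8.1 = 1.42 kΩ.

R_C ≈ 1.4 kΩ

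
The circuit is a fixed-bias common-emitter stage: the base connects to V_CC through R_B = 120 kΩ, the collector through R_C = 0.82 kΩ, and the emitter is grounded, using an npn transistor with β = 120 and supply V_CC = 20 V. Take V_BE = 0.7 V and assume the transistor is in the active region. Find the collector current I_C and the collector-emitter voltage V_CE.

Base loop: V_CC = I_B·R_B + V_BE, so I_B = (20 − 0.7)/120 kΩ = 0.161 mA.
In the active region I_C = β·I_B = 120 × 0.161 = 19.3 mA.
Collector loop: V_CE = V_CC − I_C·R_C = 20 − 19.3×0.82 = 4.17 V.
Since V_CE = 4.17 V > V_CE(sat) ≈ 0.2 V, the transistor is in the active region as assumed.

I_C ≈ 19 mA, V_CE ≈ 4.2 V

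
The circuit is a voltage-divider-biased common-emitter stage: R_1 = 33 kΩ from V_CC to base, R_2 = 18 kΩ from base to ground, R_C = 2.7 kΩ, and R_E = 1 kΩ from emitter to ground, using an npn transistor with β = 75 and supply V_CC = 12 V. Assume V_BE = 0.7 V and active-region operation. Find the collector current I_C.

I_C ≈ 3 mA

Thevenize the base divider: V_Th = V_CC·R_2/(R_1+R_2) = 12×18/51 = 4.24 V, R_Th = R_1‖R_2 = 11.6 kΩ.
Base-emitter loop: V_Th = I_B·R_Th + V_BE + (β+1)I_B·R_E, so I_B = (4.24 − 0.7) / (11.6 + 76×1) = 0.0403 mA.
I_C = β·I_B = 75×0.0403 = 3.03 mA, and I_E = (β+1)I_B = 3.07 mA.
V_CE = V_CC − I_C·R_C − I_E·R_E = 12 − 3.03×2.7 − 3.07×1 = 0.767 V.
V_CE = 0.767 V > 0.2 V confirms active-region operation.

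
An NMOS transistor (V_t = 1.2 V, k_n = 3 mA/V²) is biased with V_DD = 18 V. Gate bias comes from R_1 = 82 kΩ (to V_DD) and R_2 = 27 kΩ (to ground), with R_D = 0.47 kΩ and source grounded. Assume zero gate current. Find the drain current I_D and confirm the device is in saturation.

I_D ≈ 16 mA

V_G = V_DD·R_2/(R_1+R_2) = 18×27/109 = 4.46 V. With the source grounded, V_GS = V_G = 4.46 V.
Assume saturation: I_D = (k_n/2)(V_GS − V_t)² = (3/2)×(4.46 − 1.2)² = 1.5×3.26² = 15.9 mA.
V_DS = V_DD − I_D·R_D = 18 − 15.9×0.47 = 10.5 V.
Saturation requires V_DS ≥ V_GS − V_t = 3.26 V; 10.5 ≥ 3.26 ✓.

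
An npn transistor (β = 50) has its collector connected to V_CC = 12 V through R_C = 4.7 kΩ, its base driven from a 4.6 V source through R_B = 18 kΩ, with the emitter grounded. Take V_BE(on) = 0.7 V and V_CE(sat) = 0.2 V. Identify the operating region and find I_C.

saturation; I_C ≈ 2.5 mA

Assume active: I_B = (4.6 − 0.7)/18 = 0.217 mA, giving I_C = β·I_B = 10.8 mA.
But then V_CE = 12 − 10.8×4.7 = -38.9 V < V_CE(sat) = 0.2 V — impossible in the active region.
So the transistor is saturated. With V_CE = 0.2 V, I_C = (V_CC − 0.2)/R_C = 11.8/4.7 = 2.51 mA.
Check: β·I_B = 10.8 mA > I_C = 2.51 mA, confirming saturation.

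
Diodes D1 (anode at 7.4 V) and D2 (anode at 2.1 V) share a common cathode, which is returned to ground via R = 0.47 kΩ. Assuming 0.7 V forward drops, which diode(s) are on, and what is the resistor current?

Only D1 conducts; I_R ≈ 14 mA

Assume both conduct. Then node N would need to be at both 7.4−0.7 = 6.7 V and 2.1−0.7 = 1.4 V, which is impossible.
Assume only D1 conducts: V_N = 7.4 − 0.7 = 6.7 V, so I_R = 6.7/0.47 = 14.3 mA.
Check D2: its anode-to-cathode voltage is 2.1 − 6.7 = -4.6 V < 0.7 V, so it is off. The assumption is consistent.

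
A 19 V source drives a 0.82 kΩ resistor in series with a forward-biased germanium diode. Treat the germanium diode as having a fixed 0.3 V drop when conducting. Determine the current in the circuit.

I ≈ 23 mA

KVL around the loop: 19 = V_D + I·R = 0.3 + I × 0.82 kΩ.
So I = (19 − 0.3) / 0.82 kΩ = 18.7 / 0.82 = 22.8 mA.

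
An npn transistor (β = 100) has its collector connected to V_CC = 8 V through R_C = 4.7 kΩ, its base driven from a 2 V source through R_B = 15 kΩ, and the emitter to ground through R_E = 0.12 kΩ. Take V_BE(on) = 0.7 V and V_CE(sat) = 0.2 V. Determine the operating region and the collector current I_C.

Assume active: I_B = (2 − 0.7)/(15 + 101×0.12) = 0.0479 mA, I_C = β·I_B = 4.79 mA.
Then V_CE = 8 − 4.79×4.7 − 4.84×0.12 = -15.1 V < 0.2 V — the active assumption fails.
Re-solve with V_CE = 0.2 V. KCL at the emitter: V_E/R_E = (V_BB−0.7−V_E)/R_B + (V_CC−0.2−V_E)/R_C, giving V_E = 0.203 V.
I_C = (V_CC − 0.2 − V_E)/R_C = (7.8 − 0.203)/4.7 = 1.62 mA.
Check: I_B = (1.3 − 0.203)/15 = 0.0731 mA, and β·I_B = 7.31 mA > I_C, confirming saturation.

saturation; I_C ≈ 1.6 mA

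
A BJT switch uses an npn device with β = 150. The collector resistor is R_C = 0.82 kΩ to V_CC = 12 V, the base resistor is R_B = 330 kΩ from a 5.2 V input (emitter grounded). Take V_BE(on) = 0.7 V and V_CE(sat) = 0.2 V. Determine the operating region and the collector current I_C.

active; I_C ≈ 2 mA

Assume active. Base-emitter loop: I_B = (V_BB − V_BE)/R_B = (5.2 − 0.7)/330 = 0.0136 mA.
I_C = β·I_B = 150×0.0136 = 2.05 mA.
V_CE = V_CC − I_C·R_C = 12 − 2.05×0.82 = 10.3 V > V_CE(sat), so the active-region assumption holds.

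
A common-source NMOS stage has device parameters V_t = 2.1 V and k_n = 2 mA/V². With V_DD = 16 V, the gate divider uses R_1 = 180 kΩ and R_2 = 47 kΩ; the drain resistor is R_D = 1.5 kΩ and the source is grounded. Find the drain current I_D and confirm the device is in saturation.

I_D ≈ 1.5 mA

V_G = V_DD·R_2/(R_1+R_2) = 16×47/227 = 3.31 V. With the source grounded, V_GS = V_G = 3.31 V.
Assume saturation: I_D = (k_n/2)(V_GS − V_t)² = (2/2)×(3.31 − 2.1)² = 1×1.21² = 1.47 mA.
V_DS = V_DD − I_D·R_D = 16 − 1.47×1.5 = 13.8 V.
Saturation requires V_DS ≥ V_GS − V_t = 1.21 V; 13.8 ≥ 1.21 ✓.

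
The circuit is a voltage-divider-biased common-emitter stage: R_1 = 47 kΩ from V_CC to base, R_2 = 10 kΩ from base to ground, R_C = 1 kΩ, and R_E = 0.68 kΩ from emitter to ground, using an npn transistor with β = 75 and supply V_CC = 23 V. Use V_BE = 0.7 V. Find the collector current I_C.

Thevenize the base divider: V_Th = V_CC·R_2/(R_1+R_2) = 23×10/57 = 4.04 V, R_Th = R_1‖R_2 = 8.25 kΩ.
Base-emitter loop: V_Th = I_B·R_Th + V_BE + (β+1)I_B·R_E, so I_B = (4.04 − 0.7) / (8.25 + 76×0.68) = 0.0557 mA.
I_C = β·I_B = 75×0.0557 = 4.17 mA, and I_E = (β+1)I_B = 4.23 mA.
V_CE = V_CC − I_C·R_C − I_E·R_E = 23 − 4.17×1 − 4.23×0.68 = 15.9 V.
V_CE = 15.9 V > 0.2 V confirms active-region operation.

I_C ≈ 4.2 mA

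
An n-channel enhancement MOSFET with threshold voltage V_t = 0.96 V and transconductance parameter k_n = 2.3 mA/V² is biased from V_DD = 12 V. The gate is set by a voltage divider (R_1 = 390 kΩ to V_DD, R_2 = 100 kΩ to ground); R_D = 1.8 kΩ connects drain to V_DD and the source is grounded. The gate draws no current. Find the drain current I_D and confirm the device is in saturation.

I_D ≈ 2.5 mA

V_G = V_DD·R_2/(R_1+R_2) = 12×100/490 = 2.45 V. With the source grounded, V_GS = V_G = 2.45 V.
Assume saturation: I_D = (k_n/2)(V_GS − V_t)² = (2.3/2)×(2.45 − 0.96)² = 1.15×1.49² = 2.55 mA.
V_DS = V_DD − I_D·R_D = 12 − 2.55×1.8 = 7.41 V.
Saturation requires V_DS ≥ V_GS − V_t = 1.49 V; 7.41 ≥ 1.49 ✓.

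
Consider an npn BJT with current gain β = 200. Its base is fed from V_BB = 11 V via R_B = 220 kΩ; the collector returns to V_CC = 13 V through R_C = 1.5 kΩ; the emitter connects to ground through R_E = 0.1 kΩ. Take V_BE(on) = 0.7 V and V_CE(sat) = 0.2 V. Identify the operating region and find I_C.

saturation; I_C ≈ 8 mA

Assume active: I_B = (11 − 0.7)/(220 + 201×0.1) = 0.0429 mA, I_C = β·I_B = 8.58 mA.
Then V_CE = 13 − 8.58×1.5 − 8.62×0.1 = -0.732 V < 0.2 V — the active assumption fails.
Re-solve with V_CE = 0.2 V. KCL at the emitter: V_E/R_E = (V_BB−0.7−V_E)/R_B + (V_CC−0.2−V_E)/R_C, giving V_E = 0.804 V.
I_C = (V_CC − 0.2 − V_E)/R_C = (12.8 − 0.804)/1.5 = 8 mA.
Check: I_B = (10.3 − 0.804)/220 = 0.0432 mA, and β·I_B = 8.63 mA > I_C, confirming saturation.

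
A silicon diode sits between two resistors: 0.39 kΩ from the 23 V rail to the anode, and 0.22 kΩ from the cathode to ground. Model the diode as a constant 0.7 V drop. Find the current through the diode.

The two resistors are in series with the diode, so KVL gives 23 = I·0.39 + 0.7 + I·0.22.
I = (23 − 0.7) / (0.39 + 0.22) kΩ = 22.3 / 0.61 = 36.6 mA.

I ≈ 37 mA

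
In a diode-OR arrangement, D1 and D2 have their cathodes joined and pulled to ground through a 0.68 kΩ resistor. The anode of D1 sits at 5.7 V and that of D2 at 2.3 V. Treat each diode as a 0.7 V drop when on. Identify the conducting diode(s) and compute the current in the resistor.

Only D1 conducts; I_R ≈ 7.4 mA

Assume both conduct. Then node N would need to be at both 5.7−0.7 = 5 V and 2.3−0.7 = 1.6 V, which is impossible.
Assume only D1 conducts: V_N = 5.7 − 0.7 = 5 V, so I_R = 5/0.68 = 7.35 mA.
Check D2: its anode-to-cathode voltage is 2.3 − 5 = -2.7 V < 0.7 V, so it is off. The assumption is consistent.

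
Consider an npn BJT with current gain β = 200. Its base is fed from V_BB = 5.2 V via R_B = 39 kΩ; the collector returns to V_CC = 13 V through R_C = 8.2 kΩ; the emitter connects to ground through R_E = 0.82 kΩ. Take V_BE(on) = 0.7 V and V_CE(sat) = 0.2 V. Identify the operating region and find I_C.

saturation; I_C ≈ 1.4 mA

Assume active: I_B = (5.2 − 0.7)/(39 + 201×0.82) = 0.0221 mA, I_C = β·I_B = 4.42 mA.
Then V_CE = 13 − 4.42×8.2 − 4.44×0.82 = -26.8 V < 0.2 V — the active assumption fails.
Re-solve with V_CE = 0.2 V. KCL at the emitter: V_E/R_E = (V_BB−0.7−V_E)/R_B + (V_CC−0.2−V_E)/R_C, giving V_E = 1.23 V.
I_C = (V_CC − 0.2 − V_E)/R_C = (12.8 − 1.23)/8.2 = 1.41 mA.
Check: I_B = (4.5 − 1.23)/39 = 0.0839 mA, and β·I_B = 16.8 mA > I_C, confirming saturation.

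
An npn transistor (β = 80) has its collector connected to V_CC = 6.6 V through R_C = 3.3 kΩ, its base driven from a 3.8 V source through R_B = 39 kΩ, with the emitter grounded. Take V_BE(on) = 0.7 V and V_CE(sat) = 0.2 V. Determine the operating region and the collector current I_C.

saturation; I_C ≈ 1.9 mA

Assume active: I_B = (3.8 − 0.7)/39 = 0.0795 mA, giving I_C = β·I_B = 6.36 mA.
But then V_CE = 6.6 − 6.36×3.3 = -14.4 V < V_CE(sat) = 0.2 V — impossible in the active region.
So the transistor is saturated. With V_CE = 0.2 V, I_C = (V_CC − 0.2)/R_C = 6.4/3.3 = 1.94 mA.
Check: β·I_B = 6.36 mA > I_C = 1.94 mA, confirming saturation.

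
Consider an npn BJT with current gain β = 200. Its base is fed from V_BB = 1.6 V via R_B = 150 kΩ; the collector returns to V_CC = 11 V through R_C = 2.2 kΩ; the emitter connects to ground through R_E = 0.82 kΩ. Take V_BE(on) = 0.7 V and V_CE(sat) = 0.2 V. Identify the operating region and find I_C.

active; I_C ≈ 0.57 mA

Assume active. Base-emitter loop: I_B = (V_BB − V_BE)/(R_B + (β+1)R_E) = (1.6 − 0.7)/(150 + 201×0.82) = 0.00286 mA.
I_C = β·I_B = 200×0.00286 = 0.572 mA.
V_CE = V_CC − I_C·R_C − I_E·R_E = 11 − 0.572×2.2 − 0.575×0.82 = 9.27 V > V_CE(sat), so the active-region assumption holds.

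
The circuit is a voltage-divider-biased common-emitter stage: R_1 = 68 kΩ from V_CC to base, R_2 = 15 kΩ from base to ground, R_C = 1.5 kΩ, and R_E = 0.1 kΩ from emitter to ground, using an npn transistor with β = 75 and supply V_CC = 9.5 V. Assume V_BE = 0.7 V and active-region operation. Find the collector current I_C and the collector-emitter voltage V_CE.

Thevenize the base divider: V_Th = V_CC·R_2/(R_1+R_2) = 9.5×15/83 = 1.72 V, R_Th = R_1‖R_2 = 12.3 kΩ.
Base-emitter loop: V_Th = I_B·R_Th + V_BE + (β+1)I_B·R_E, so I_B = (1.72 − 0.7) / (12.3 + 76×0.1) = 0.0511 mA.
I_C = β·I_B = 75×0.0511 = 3.83 mA, and I_E = (β+1)I_B = 3.89 mA.
V_CE = V_CC − I_C·R_C − I_E·R_E = 9.5 − 3.83×1.5 − 3.89×0.1 = 3.36 V.
V_CE = 3.36 V > 0.2 V confirms active-region operation.

I_C ≈ 3.8 mA, V_CE ≈ 3.4 V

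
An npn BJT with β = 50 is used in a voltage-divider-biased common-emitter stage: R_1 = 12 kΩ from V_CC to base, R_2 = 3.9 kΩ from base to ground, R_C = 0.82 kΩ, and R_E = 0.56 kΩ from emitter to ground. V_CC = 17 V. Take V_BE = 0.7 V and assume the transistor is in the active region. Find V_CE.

Thevenize the base divider: V_Th = V_CC·R_2/(R_1+R_2) = 17×3.9/15.9 = 4.17 V, R_Th = R_1‖R_2 = 2.94 kΩ.
Base-emitter loop: V_Th = I_B·R_Th + V_BE + (β+1)I_B·R_E, so I_B = (4.17 − 0.7) / (2.94 + 51×0.56) = 0.11 mA.
I_C = β·I_B = 50×0.11 = 5.51 mA, and I_E = (β+1)I_B = 5.62 mA.
V_CE = V_CC − I_C·R_C − I_E·R_E = 17 − 5.51×0.82 − 5.62×0.56 = 9.34 V.
V_CE = 9.34 V > 0.2 V confirms active-region operation.

V_CE ≈ 9.3 V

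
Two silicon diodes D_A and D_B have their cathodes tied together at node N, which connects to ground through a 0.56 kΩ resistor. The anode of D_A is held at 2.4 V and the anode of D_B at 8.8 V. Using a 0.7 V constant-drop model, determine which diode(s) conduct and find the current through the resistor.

Only D_B conducts; I_R ≈ 14 mA

Assume both conduct. Then node N would need to be at both 2.4−0.7 = 1.7 V and 8.8−0.7 = 8.1 V, which is impossible.
Assume only D_B conducts: V_N = 8.8 − 0.7 = 8.1 V, so I_R = 8.1/0.56 = 14.5 mA.
Check D_A: its anode-to-cathode voltage is 2.4 − 8.1 = -5.7 V < 0.7 V, so it is off. The assumption is consistent.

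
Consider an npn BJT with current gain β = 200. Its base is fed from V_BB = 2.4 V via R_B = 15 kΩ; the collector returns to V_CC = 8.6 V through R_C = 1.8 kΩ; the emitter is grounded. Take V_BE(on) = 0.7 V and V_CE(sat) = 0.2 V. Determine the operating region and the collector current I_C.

saturation; I_C ≈ 4.7 mA

Assume active: I_B = (2.4 − 0.7)/15 = 0.113 mA, giving I_C = β·I_B = 22.7 mA.
But then V_CE = 8.6 − 22.7×1.8 = -32.2 V < V_CE(sat) = 0.2 V — impossible in the active region.
So the transistor is saturated. With V_CE = 0.2 V, I_C = (V_CC − 0.2)/R_C = 8.4/1.8 = 4.67 mA.
Check: β·I_B = 22.7 mA > I_C = 4.67 mA, confirming saturation.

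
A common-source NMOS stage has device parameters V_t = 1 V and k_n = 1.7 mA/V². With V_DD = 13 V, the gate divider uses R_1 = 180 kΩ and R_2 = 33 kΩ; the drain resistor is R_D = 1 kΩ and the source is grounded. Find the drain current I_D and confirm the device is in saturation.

I_D ≈ 0.87 mA

V_G = V_DD·R_2/(R_1+R_2) = 13×33/213 = 2.01 V. With the source grounded, V_GS = V_G = 2.01 V.
Assume saturation: I_D = (k_n/2)(V_GS − V_t)² = (1.7/2)×(2.01 − 1)² = 0.85×1.01² = 0.874 mA.
V_DS = V_DD − I_D·R_D = 13 − 0.874×1 = 12.1 V.
Saturation requires V_DS ≥ V_GS − V_t = 1.01 V; 12.1 ≥ 1.01 ✓.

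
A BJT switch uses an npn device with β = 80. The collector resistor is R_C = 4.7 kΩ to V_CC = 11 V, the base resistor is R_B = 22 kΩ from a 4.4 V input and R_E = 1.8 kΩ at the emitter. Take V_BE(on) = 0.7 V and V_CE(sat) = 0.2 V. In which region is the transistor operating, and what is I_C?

Assume active: I_B = (4.4 − 0.7)/(22 + 81×1.8) = 0.0221 mA, I_C = β·I_B = 1.76 mA.
Then V_CE = 11 − 1.76×4.7 − 1.79×1.8 = -0.506 V < 0.2 V — the active assumption fails.
Re-solve with V_CE = 0.2 V. KCL at the emitter: V_E/R_E = (V_BB−0.7−V_E)/R_B + (V_CC−0.2−V_E)/R_C, giving V_E = 3.03 V.
I_C = (V_CC − 0.2 − V_E)/R_C = (10.8 − 3.03)/4.7 = 1.65 mA.
Check: I_B = (3.7 − 3.03)/22 = 0.0304 mA, and β·I_B = 2.43 mA > I_C, confirming saturation.

saturation; I_C ≈ 1.7 mA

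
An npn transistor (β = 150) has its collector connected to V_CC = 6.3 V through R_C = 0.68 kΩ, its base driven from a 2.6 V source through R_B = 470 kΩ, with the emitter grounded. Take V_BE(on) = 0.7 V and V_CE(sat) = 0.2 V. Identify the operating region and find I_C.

active; I_C ≈ 0.61 mA

Assume active. Base-emitter loop: I_B = (V_BB − V_BE)/R_B = (2.6 − 0.7)/470 = 0.00404 mA.
I_C = β·I_B = 150×0.00404 = 0.606 mA.
V_CE = V_CC − I_C·R_C = 6.3 − 0.606×0.68 = 5.89 V > V_CE(sat), so the active-region assumption holds.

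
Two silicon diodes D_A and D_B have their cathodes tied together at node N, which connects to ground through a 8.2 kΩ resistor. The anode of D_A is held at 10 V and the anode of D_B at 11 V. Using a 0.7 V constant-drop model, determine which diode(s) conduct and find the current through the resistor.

Only D_B conducts; I_R ≈ 1.3 mA

Assume both conduct. Then node N would need to be at both 10−0.7 = 9.3 V and 11−0.7 = 10.3 V, which is impossible.
Assume only D_B conducts: V_N = 11 − 0.7 = 10.3 V, so I_R = 10.3/8.2 = 1.26 mA.
Check D_A: its anode-to-cathode voltage is 10 − 10.3 = -0.3 V < 0.7 V, so it is off. The assumption is consistent.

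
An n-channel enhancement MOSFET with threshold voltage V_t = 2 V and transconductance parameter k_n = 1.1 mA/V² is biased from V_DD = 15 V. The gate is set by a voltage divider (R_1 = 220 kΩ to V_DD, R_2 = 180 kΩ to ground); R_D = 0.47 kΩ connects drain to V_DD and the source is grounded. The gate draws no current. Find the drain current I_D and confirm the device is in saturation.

V_G = V_DD·R_2/(R_1+R_2) = 15×180/400 = 6.75 V. With the source grounded, V_GS = V_G = 6.75 V.
Assume saturation: I_D = (k_n/2)(V_GS − V_t)² = (1.1/2)×(6.75 − 2)² = 0.55×4.75² = 12.4 mA.
V_DS = V_DD − I_D·R_D = 15 − 12.4×0.47 = 9.17 V.
Saturation requires V_DS ≥ V_GS − V_t = 4.75 V; 9.17 ≥ 4.75 ✓.

I_D ≈ 12 mA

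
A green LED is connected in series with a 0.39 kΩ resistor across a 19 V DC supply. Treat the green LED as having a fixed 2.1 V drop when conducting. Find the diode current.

KVL around the loop: 19 = V_D + I·R = 2.1 + I × 0.39 kΩ.
So I = (19 − 2.1) / 0.39 kΩ = 16.9 / 0.39 = 43.3 mA.

I ≈ 43 mA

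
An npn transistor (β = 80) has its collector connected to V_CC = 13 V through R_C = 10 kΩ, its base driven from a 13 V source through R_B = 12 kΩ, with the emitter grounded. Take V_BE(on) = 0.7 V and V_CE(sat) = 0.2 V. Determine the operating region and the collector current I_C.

saturation; I_C ≈ 1.3 mA

Assume active: I_B = (13 − 0.7)/12 = 1.03 mA, giving I_C = β·I_B = 82 mA.
But then V_CE = 13 − 82×10 = -807 V < V_CE(sat) = 0.2 V — impossible in the active region.
So the transistor is saturated. With V_CE = 0.2 V, I_C = (V_CC − 0.2)/R_C = 12.8/10 = 1.28 mA.
Check: β·I_B = 82 mA > I_C = 1.28 mA, confirming saturation.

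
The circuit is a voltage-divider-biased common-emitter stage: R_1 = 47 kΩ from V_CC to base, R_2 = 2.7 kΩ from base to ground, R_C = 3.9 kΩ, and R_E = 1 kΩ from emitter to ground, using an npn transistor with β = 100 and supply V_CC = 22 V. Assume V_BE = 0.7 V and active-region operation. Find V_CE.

Thevenize the base divider: V_Th = V_CC·R_2/(R_1+R_2) = 22×2.7/49.7 = 1.2 V, R_Th = R_1‖R_2 = 2.55 kΩ.
Base-emitter loop: V_Th = I_B·R_Th + V_BE + (β+1)I_B·R_E, so I_B = (1.2 − 0.7) / (2.55 + 101×1) = 0.00478 mA.
I_C = β·I_B = 100×0.00478 = 0.478 mA, and I_E = (β+1)I_B = 0.483 mA.
V_CE = V_CC − I_C·R_C − I_E·R_E = 22 − 0.478×3.9 − 0.483×1 = 19.7 V.
V_CE = 19.7 V > 0.2 V confirms active-region operation.

V_CE ≈ 20 V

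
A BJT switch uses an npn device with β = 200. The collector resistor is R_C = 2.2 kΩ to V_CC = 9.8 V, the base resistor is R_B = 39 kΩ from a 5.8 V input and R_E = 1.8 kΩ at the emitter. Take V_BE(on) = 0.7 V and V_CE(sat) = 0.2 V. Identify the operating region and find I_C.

saturation; I_C ≈ 2.4 mA

Assume active: I_B = (5.8 − 0.7)/(39 + 201×1.8) = 0.0127 mA, I_C = β·I_B = 2.54 mA.
Then V_CE = 9.8 − 2.54×2.2 − 2.56×1.8 = -0.403 V < 0.2 V — the active assumption fails.
Re-solve with V_CE = 0.2 V. KCL at the emitter: V_E/R_E = (V_BB−0.7−V_E)/R_B + (V_CC−0.2−V_E)/R_C, giving V_E = 4.34 V.
I_C = (V_CC − 0.2 − V_E)/R_C = (9.6 − 4.34)/2.2 = 2.39 mA.
Check: I_B = (5.1 − 4.34)/39 = 0.0195 mA, and β·I_B = 3.9 mA > I_C, confirming saturation.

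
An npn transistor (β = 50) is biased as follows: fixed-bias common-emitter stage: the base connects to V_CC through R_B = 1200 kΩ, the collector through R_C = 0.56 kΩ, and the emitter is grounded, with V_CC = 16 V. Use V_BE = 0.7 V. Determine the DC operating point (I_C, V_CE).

Base loop: V_CC = I_B·R_B + V_BE, so I_B = (16 − 0.7)/1200 kΩ = 0.0128 mA.
In the active region I_C = β·I_B = 50 × 0.0128 = 0.638 mA.
Collector loop: V_CE = V_CC − I_C·R_C = 16 − 0.638×0.56 = 15.6 V.
Since V_CE = 15.6 V > V_CE(sat) ≈ 0.2 V, the transistor is in the active region as assumed.

I_C ≈ 0.64 mA, V_CE ≈ 16 V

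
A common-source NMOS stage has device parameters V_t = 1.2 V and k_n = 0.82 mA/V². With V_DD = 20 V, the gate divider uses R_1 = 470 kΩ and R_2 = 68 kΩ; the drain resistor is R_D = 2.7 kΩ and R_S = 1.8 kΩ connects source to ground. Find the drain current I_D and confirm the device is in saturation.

V_G = V_DD·R_2/(R_1+R_2) = 20×68/538 = 2.53 V.
Assume saturation: I_D = (k_n/2)(V_GS − V_t)² with V_GS = V_G − I_D·R_S = 2.53 − 1.8·I_D.
Substituting gives 1.33·I_D² − 2.96·I_D + 0.723 = 0, with roots I_D = 0.279 or 1.95 mA.
The root I_D = 1.95 mA gives V_GS = -0.98 V ≤ V_t, so take I_D = 0.279 mA.
Then V_GS = 2.03 V and V_DS = V_DD − I_D(R_D+R_S) = 20 − 0.279×4.5 = 18.7 V.
Saturation requires V_DS ≥ V_GS − V_t = 0.825 V; 18.7 ≥ 0.825 ✓.

I_D ≈ 0.28 mA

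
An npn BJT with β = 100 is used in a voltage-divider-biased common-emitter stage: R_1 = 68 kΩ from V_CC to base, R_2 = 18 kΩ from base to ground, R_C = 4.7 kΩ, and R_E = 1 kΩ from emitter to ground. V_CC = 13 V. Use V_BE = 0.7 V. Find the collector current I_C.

I_C ≈ 1.8 mA

Thevenize the base divider: V_Th = V_CC·R_2/(R_1+R_2) = 13×18/86 = 2.72 V, R_Th = R_1‖R_2 = 14.2 kΩ.
Base-emitter loop: V_Th = I_B·R_Th + V_BE + (β+1)I_B·R_E, so I_B = (2.72 − 0.7) / (14.2 + 101×1) = 0.0175 mA.
I_C = β·I_B = 100×0.0175 = 1.75 mA, and I_E = (β+1)I_B = 1.77 mA.
V_CE = V_CC − I_C·R_C − I_E·R_E = 13 − 1.75×4.7 − 1.77×1 = 2.99 V.
V_CE = 2.99 V > 0.2 V confirms active-region operation.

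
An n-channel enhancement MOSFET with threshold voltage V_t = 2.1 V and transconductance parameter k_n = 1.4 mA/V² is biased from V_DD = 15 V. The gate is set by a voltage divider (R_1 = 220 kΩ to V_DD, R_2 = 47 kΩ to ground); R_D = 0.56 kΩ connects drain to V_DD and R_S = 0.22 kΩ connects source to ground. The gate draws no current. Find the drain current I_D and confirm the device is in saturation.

I_D ≈ 0.18 mA

V_G = V_DD·R_2/(R_1+R_2) = 15×47/267 = 2.64 V.
Assume saturation: I_D = (k_n/2)(V_GS − V_t)² with V_GS = V_G − I_D·R_S = 2.64 − 0.22·I_D.
Substituting gives 0.0339·I_D² − 1.17·I_D + 0.204 = 0, with roots I_D = 0.176 or 34.3 mA.
The root I_D = 34.3 mA gives V_GS = -4.9 V ≤ V_t, so take I_D = 0.176 mA.
Then V_GS = 2.6 V and V_DS = V_DD − I_D(R_D+R_S) = 15 − 0.176×0.78 = 14.9 V.
Saturation requires V_DS ≥ V_GS − V_t = 0.502 V; 14.9 ≥ 0.502 ✓.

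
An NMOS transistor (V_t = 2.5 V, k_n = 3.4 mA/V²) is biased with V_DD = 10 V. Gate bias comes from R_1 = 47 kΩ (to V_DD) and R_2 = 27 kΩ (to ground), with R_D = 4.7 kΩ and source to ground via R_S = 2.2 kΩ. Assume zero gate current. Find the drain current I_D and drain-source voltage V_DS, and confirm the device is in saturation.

I_D ≈ 0.32 mA, V_DS ≈ 7.8 V

V_G = V_DD·R_2/(R_1+R_2) = 10×27/74 = 3.65 V.
Assume saturation: I_D = (k_n/2)(V_GS − V_t)² with V_GS = V_G − I_D·R_S = 3.65 − 2.2·I_D.
Substituting gives 8.23·I_D² − 9.59·I_D + 2.24 = 0, with roots I_D = 0.324 or 0.842 mA.
The root I_D = 0.842 mA gives V_GS = 1.8 V ≤ V_t, so take I_D = 0.324 mA.
Then V_GS = 2.94 V and V_DS = V_DD − I_D(R_D+R_S) = 10 − 0.324×6.9 = 7.77 V.
Saturation requires V_DS ≥ V_GS − V_t = 0.436 V; 7.77 ≥ 0.436 ✓.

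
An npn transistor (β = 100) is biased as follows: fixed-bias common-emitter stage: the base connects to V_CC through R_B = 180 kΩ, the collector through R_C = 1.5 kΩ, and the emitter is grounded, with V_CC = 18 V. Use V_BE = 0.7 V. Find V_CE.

Base loop: V_CC = I_B·R_B + V_BE, so I_B = (18 − 0.7)/180 kΩ = 0.0961 mA.
In the active region I_C = β·I_B = 100 × 0.0961 = 9.61 mA.
Collector loop: V_CE = V_CC − I_C·R_C = 18 − 9.61×1.5 = 3.58 V.
Since V_CE = 3.58 V > V_CE(sat) ≈ 0.2 V, the transistor is in the active region as assumed.

V_CE ≈ 3.6 V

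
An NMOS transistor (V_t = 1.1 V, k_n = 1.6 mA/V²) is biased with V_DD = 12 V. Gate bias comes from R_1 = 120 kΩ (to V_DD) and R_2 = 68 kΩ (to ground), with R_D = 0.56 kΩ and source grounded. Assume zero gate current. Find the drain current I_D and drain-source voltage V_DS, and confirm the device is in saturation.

I_D ≈ 8.4 mA, V_DS ≈ 7.3 V

V_G = V_DD·R_2/(R_1+R_2) = 12×68/188 = 4.34 V. With the source grounded, V_GS = V_G = 4.34 V.
Assume saturation: I_D = (k_n/2)(V_GS − V_t)² = (1.6/2)×(4.34 − 1.1)² = 0.8×3.24² = 8.4 mA.
V_DS = V_DD − I_D·R_D = 12 − 8.4×0.56 = 7.3 V.
Saturation requires V_DS ≥ V_GS − V_t = 3.24 V; 7.3 ≥ 3.24 ✓.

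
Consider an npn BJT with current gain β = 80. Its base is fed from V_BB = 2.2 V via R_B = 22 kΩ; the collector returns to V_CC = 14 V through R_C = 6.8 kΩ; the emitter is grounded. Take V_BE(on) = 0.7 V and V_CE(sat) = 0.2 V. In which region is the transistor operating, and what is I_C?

Assume active: I_B = (2.2 − 0.7)/22 = 0.0682 mA, giving I_C = β·I_B = 5.45 mA.
But then V_CE = 14 − 5.45×6.8 = -23.1 V < V_CE(sat) = 0.2 V — impossible in the active region.
So the transistor is saturated. With V_CE = 0.2 V, I_C = (V_CC − 0.2)/R_C = 13.8/6.8 = 2.03 mA.
Check: β·I_B = 5.45 mA > I_C = 2.03 mA, confirming saturation.

saturation; I_C ≈ 2 mA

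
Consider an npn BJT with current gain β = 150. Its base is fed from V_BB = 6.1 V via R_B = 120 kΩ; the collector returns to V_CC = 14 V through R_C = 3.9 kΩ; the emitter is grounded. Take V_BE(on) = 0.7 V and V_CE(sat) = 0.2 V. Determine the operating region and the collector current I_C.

saturation; I_C ≈ 3.5 mA

Assume active: I_B = (6.1 − 0.7)/120 = 0.045 mA, giving I_C = β·I_B = 6.75 mA.
But then V_CE = 14 − 6.75×3.9 = -12.3 V < V_CE(sat) = 0.2 V — impossible in the active region.
So the transistor is saturated. With V_CE = 0.2 V, I_C = (V_CC − 0.2)/R_C = 13.8/3.9 = 3.54 mA.
Check: β·I_B = 6.75 mA > I_C = 3.54 mA, confirming saturation.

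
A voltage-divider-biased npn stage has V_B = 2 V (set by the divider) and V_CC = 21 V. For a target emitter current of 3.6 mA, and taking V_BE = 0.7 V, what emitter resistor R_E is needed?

R_E ≈ 0.36 kΩ

V_E = V_B − V_BE = 2 − 0.7 = 1.3 V.
R_E = V_E / I_E = 1.3 / 3.6 = 0.361 kΩ.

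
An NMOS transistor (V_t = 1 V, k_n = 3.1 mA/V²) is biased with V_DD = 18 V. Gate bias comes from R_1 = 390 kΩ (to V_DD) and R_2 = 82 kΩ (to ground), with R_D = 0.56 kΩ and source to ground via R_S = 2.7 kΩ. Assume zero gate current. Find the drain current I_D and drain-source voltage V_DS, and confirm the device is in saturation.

V_G = V_DD·R_2/(R_1+R_2) = 18×82/472 = 3.13 V.
Assume saturation: I_D = (k_n/2)(V_GS − V_t)² with V_GS = V_G − I_D·R_S = 3.13 − 2.7·I_D.
Substituting gives 11.3·I_D² − 18.8·I_D + 7.01 = 0, with roots I_D = 0.564 or 1.1 mA.
The root I_D = 1.1 mA gives V_GS = 0.158 V ≤ V_t, so take I_D = 0.564 mA.
Then V_GS = 1.6 V and V_DS = V_DD − I_D(R_D+R_S) = 18 − 0.564×3.26 = 16.2 V.
Saturation requires V_DS ≥ V_GS − V_t = 0.603 V; 16.2 ≥ 0.603 ✓.

I_D ≈ 0.56 mA, V_DS ≈ 16 V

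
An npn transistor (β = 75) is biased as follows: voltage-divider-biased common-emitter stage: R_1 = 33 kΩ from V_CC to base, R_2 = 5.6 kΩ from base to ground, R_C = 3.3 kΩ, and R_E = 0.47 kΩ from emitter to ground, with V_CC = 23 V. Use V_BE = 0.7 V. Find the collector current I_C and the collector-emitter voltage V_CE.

I_C ≈ 4.9 mA, V_CE ≈ 4.6 V

Thevenize the base divider: V_Th = V_CC·R_2/(R_1+R_2) = 23×5.6/38.6 = 3.34 V, R_Th = R_1‖R_2 = 4.79 kΩ.
Base-emitter loop: V_Th = I_B·R_Th + V_BE + (β+1)I_B·R_E, so I_B = (3.34 − 0.7) / (4.79 + 76×0.47) = 0.0651 mA.
I_C = β·I_B = 75×0.0651 = 4.88 mA, and I_E = (β+1)I_B = 4.95 mA.
V_CE = V_CC − I_C·R_C − I_E·R_E = 23 − 4.88×3.3 − 4.95×0.47 = 4.56 V.
V_CE = 4.56 V > 0.2 V confirms active-region operation.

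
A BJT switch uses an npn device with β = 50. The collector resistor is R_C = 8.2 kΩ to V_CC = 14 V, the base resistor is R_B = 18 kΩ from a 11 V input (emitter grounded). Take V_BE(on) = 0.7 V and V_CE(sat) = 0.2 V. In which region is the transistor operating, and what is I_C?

saturation; I_C ≈ 1.7 mA

Assume active: I_B = (11 − 0.7)/18 = 0.572 mA, giving I_C = β·I_B = 28.6 mA.
But then V_CE = 14 − 28.6×8.2 = -221 V < V_CE(sat) = 0.2 V — impossible in the active region.
So the transistor is saturated. With V_CE = 0.2 V, I_C = (V_CC − 0.2)/R_C = 13.8/8.2 = 1.68 mA.
Check: β·I_B = 28.6 mA > I_C = 1.68 mA, confirming saturation.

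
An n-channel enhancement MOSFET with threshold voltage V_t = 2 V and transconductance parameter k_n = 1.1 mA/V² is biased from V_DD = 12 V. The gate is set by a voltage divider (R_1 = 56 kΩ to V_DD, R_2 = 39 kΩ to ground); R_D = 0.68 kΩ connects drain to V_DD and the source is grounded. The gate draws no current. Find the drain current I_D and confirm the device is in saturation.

V_G = V_DD·R_2/(R_1+R_2) = 12×39/95 = 4.93 V. With the source grounded, V_GS = V_G = 4.93 V.
Assume saturation: I_D = (k_n/2)(V_GS − V_t)² = (1.1/2)×(4.93 − 2)² = 0.55×2.93² = 4.71 mA.
V_DS = V_DD − I_D·R_D = 12 − 4.71×0.68 = 8.8 V.
Saturation requires V_DS ≥ V_GS − V_t = 2.93 V; 8.8 ≥ 2.93 ✓.

I_D ≈ 4.7 mA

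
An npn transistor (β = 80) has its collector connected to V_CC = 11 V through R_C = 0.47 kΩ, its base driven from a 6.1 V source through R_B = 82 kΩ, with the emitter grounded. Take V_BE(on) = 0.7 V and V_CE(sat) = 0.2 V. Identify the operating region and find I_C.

active; I_C ≈ 5.3 mA

Assume active. Base-emitter loop: I_B = (V_BB − V_BE)/R_B = (6.1 − 0.7)/82 = 0.0659 mA.
I_C = β·I_B = 80×0.0659 = 5.27 mA.
V_CE = V_CC − I_C·R_C = 11 − 5.27×0.47 = 8.52 V > V_CE(sat), so the active-region assumption holds.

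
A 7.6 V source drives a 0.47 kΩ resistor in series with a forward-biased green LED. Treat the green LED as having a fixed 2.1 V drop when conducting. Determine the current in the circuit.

I ≈ 12 mA

KVL around the loop: 7.6 = V_D + I·R = 2.1 + I × 0.47 kΩ.
So I = (7.6 − 2.1) / 0.47 kΩ = 5.5 / 0.47 = 11.7 mA.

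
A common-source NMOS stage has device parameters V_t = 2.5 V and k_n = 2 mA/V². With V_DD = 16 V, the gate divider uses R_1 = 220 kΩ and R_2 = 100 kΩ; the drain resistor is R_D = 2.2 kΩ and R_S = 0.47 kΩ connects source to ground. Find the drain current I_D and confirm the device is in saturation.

V_G = V_DD·R_2/(R_1+R_2) = 16×100/320 = 5 V.
Assume saturation: I_D = (k_n/2)(V_GS − V_t)² with V_GS = V_G − I_D·R_S = 5 − 0.47·I_D.
Substituting gives 0.221·I_D² − 3.35·I_D + 6.25 = 0, with roots I_D = 2.18 or 13 mA.
The root I_D = 13 mA gives V_GS = -1.1 V ≤ V_t, so take I_D = 2.18 mA.
Then V_GS = 3.98 V and V_DS = V_DD − I_D(R_D+R_S) = 16 − 2.18×2.67 = 10.2 V.
Saturation requires V_DS ≥ V_GS − V_t = 1.48 V; 10.2 ≥ 1.48 ✓.

I_D ≈ 2.2 mA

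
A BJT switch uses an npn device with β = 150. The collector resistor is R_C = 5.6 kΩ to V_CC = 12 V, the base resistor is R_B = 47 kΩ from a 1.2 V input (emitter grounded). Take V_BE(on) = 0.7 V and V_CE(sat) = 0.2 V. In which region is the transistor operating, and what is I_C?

Assume active. Base-emitter loop: I_B = (V_BB − V_BE)/R_B = (1.2 − 0.7)/47 = 0.0106 mA.
I_C = β·I_B = 150×0.0106 = 1.6 mA.
V_CE = V_CC − I_C·R_C = 12 − 1.6×5.6 = 3.06 V > V_CE(sat), so the active-region assumption holds.

active; I_C ≈ 1.6 mA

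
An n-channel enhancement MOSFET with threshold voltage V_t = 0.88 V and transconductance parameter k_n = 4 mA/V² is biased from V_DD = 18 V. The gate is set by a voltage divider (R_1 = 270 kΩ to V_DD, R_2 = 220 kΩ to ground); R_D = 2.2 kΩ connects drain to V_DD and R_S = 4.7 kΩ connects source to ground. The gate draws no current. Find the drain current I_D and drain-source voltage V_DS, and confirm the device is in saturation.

V_G = V_DD·R_2/(R_1+R_2) = 18×220/490 = 8.08 V.
Assume saturation: I_D = (k_n/2)(V_GS − V_t)² with V_GS = V_G − I_D·R_S = 8.08 − 4.7·I_D.
Substituting gives 44.2·I_D² − 136·I_D + 104 = 0, with roots I_D = 1.36 or 1.73 mA.
The root I_D = 1.73 mA gives V_GS = -0.0501 V ≤ V_t, so take I_D = 1.36 mA.
Then V_GS = 1.7 V and V_DS = V_DD − I_D(R_D+R_S) = 18 − 1.36×6.9 = 8.64 V.
Saturation requires V_DS ≥ V_GS − V_t = 0.824 V; 8.64 ≥ 0.824 ✓.

I_D ≈ 1.4 mA, V_DS ≈ 8.6 V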